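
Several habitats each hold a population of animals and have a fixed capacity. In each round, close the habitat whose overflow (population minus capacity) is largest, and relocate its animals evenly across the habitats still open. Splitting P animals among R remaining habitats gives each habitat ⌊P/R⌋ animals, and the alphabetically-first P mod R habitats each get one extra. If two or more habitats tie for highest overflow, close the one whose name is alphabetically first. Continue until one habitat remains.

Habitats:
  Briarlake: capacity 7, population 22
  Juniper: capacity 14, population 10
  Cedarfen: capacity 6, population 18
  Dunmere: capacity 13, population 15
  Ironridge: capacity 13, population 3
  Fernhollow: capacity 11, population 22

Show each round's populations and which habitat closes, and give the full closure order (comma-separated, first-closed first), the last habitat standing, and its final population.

Closure order: Briarlake, Cedarfen, Fernhollow, Dunmere, Juniper
Last habitat: Ironridge with 90 animals

Round 1: Briarlake=22 Cedarfen=18 Dunmere=15 Fernhollow=22 Ironridge=3 Juniper=10 → close Briarlake (overflow 15)
  22÷5 = 4 each, +1 to first 2
Round 2: Cedarfen=23 Dunmere=20 Fernhollow=26 Ironridge=7 Juniper=14 → close Cedarfen (overflow 17)
  23÷4 = 5 each, +1 to first 3
Round 3: Dunmere=26 Fernhollow=32 Ironridge=13 Juniper=19 → close Fernhollow (overflow 21)
  32÷3 = 10 each, +1 to first 2
Round 4: Dunmere=37 Ironridge=24 Juniper=29 → close Dunmere (overflow 24)
  37÷2 = 18 each, +1 to first 1
Round 5: Ironridge=43 Juniper=47 → close Juniper (overflow 33)
  47÷1 = 47 each, +1 to first 0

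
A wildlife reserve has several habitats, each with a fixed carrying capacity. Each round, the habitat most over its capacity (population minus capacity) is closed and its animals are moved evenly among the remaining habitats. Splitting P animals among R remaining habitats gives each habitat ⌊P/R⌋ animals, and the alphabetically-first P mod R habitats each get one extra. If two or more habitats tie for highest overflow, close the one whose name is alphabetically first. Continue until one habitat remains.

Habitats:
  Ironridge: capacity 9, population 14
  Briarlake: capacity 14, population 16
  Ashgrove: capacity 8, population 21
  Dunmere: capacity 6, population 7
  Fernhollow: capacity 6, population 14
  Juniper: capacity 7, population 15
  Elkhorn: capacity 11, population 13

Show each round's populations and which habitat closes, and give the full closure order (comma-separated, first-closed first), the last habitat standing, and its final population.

Closure order: Ashgrove, Fernhollow, Juniper, Briarlake, Ironridge, Dunmere
Last habitat: Elkhorn with 100 animals

Round 1: Ashgrove=21 Briarlake=16 Dunmere=7 Elkhorn=13 Fernhollow=14 Ironridge=14 Juniper=15 → close Ashgrove (overflow 13)
  21÷6 = 3 each, +1 to first 3
Round 2: Briarlake=20 Dunmere=11 Elkhorn=17 Fernhollow=17 Ironridge=17 Juniper=18 → close Fernhollow (overflow 11)
  17÷5 = 3 each, +1 to first 2
Round 3: Briarlake=24 Dunmere=15 Elkhorn=20 Ironridge=20 Juniper=21 → close Juniper (overflow 14)
  21÷4 = 5 each, +1 to first 1
Round 4: Briarlake=30 Dunmere=20 Elkhorn=25 Ironridge=25 → close Briarlake (overflow 16)
  30÷3 = 10 each, +1 to first 0
Round 5: Dunmere=30 Elkhorn=35 Ironridge=35 → close Ironridge (overflow 26)
  35÷2 = 17 each, +1 to first 1
Round 6: Dunmere=48 Elkhorn=52 → close Dunmere (overflow 42)
  48÷1 = 48 each, +1 to first 0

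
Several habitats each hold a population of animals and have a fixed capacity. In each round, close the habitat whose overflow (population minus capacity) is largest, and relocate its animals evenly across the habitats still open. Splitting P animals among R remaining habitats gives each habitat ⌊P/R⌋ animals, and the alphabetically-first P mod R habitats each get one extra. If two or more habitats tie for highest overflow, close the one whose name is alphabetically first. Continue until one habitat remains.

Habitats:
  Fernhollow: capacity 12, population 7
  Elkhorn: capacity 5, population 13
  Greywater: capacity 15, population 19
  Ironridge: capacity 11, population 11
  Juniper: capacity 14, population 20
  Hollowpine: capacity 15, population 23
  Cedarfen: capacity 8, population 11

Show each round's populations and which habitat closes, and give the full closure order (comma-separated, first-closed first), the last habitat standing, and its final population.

Round 1: Cedarfen=11 Elkhorn=13 Fernhollow=7 Greywater=19 Hollowpine=23 Ironridge=11 Juniper=20 → close Elkhorn (overflow 8)
  13÷6 = 2 each, +1 to first 1
Round 2: Cedarfen=14 Fernhollow=9 Greywater=21 Hollowpine=25 Ironridge=13 Juniper=22 → close Hollowpine (overflow 10)
  25÷5 = 5 each, +1 to first 0
Round 3: Cedarfen=19 Fernhollow=14 Greywater=26 Ironridge=18 Juniper=27 → close Juniper (overflow 13)
  27÷4 = 6 each, +1 to first 3
Round 4: Cedarfen=26 Fernhollow=21 Greywater=33 Ironridge=24 → close Cedarfen (overflow 18)
  26÷3 = 8 each, +1 to first 2
Round 5: Fernhollow=30 Greywater=42 Ironridge=32 → close Greywater (overflow 27)
  42÷2 = 21 each, +1 to first 0
Round 6: Fernhollow=51 Ironridge=53 → close Ironridge (overflow 42)
  53÷1 = 53 each, +1 to first 0

Closure order: Elkhorn, Hollowpine, Juniper, Cedarfen, Greywater, Ironridge
Last habitat: Fernhollow with 104 animals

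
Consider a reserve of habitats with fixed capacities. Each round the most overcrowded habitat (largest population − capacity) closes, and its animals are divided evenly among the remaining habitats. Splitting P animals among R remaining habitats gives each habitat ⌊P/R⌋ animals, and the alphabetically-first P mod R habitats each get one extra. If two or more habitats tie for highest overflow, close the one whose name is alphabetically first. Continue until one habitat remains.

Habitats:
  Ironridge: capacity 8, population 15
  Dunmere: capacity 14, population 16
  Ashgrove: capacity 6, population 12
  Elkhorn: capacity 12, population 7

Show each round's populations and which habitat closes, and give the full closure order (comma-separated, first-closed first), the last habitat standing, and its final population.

Round 1: Ashgrove=12 Dunmere=16 Elkhorn=7 Ironridge=15 → close Ironridge (overflow 7)
  15÷3 = 5 each, +1 to first 0
Round 2: Ashgrove=17 Dunmere=21 Elkhorn=12 → close Ashgrove (overflow 11)
  17÷2 = 8 each, +1 to first 1
Round 3: Dunmere=30 Elkhorn=20 → close Dunmere (overflow 16)
  30÷1 = 30 each, +1 to first 0

Closure order: Ironridge, Ashgrove, Dunmere
Last habitat: Elkhorn with 50 animals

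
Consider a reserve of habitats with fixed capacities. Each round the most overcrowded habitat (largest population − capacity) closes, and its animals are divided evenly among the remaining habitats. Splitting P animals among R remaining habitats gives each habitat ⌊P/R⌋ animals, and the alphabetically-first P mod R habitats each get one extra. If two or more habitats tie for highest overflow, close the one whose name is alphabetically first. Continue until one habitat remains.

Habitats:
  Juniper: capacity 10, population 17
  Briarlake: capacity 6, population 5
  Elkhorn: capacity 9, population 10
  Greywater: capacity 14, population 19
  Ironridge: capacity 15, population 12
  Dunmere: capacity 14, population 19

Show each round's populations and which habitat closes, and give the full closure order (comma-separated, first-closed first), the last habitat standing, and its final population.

Round 1: Briarlake=5 Dunmere=19 Elkhorn=10 Greywater=19 Ironridge=12 Juniper=17 → close Juniper (overflow 7)
  17÷5 = 3 each, +1 to first 2
Round 2: Briarlake=9 Dunmere=23 Elkhorn=13 Greywater=22 Ironridge=15 → close Dunmere (overflow 9)
  23÷4 = 5 each, +1 to first 3
Round 3: Briarlake=15 Elkhorn=19 Greywater=28 Ironridge=20 → close Greywater (overflow 14)
  28÷3 = 9 each, +1 to first 1
Round 4: Briarlake=25 Elkhorn=28 Ironridge=29 → close Briarlake (overflow 19)
  25÷2 = 12 each, +1 to first 1
Round 5: Elkhorn=41 Ironridge=41 → close Elkhorn (overflow 32)
  41÷1 = 41 each, +1 to first 0

Closure order: Juniper, Dunmere, Greywater, Briarlake, Elkhorn
Last habitat: Ironridge with 82 animals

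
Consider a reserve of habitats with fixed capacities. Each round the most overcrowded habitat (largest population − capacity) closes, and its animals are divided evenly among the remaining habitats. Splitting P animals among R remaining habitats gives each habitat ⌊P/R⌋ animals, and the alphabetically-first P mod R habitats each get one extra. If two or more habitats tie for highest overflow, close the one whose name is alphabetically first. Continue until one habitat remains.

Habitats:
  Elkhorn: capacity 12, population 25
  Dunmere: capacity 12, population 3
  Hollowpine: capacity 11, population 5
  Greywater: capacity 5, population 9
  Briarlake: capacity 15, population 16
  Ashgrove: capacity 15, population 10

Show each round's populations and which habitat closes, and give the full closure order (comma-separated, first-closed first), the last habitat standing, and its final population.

Round 1: Ashgrove=10 Briarlake=16 Dunmere=3 Elkhorn=25 Greywater=9 Hollowpine=5 → close Elkhorn (overflow 13)
  25÷5 = 5 each, +1 to first 0
Round 2: Ashgrove=15 Briarlake=21 Dunmere=8 Greywater=14 Hollowpine=10 → close Greywater (overflow 9)
  14÷4 = 3 each, +1 to first 2
Round 3: Ashgrove=19 Briarlake=25 Dunmere=11 Hollowpine=13 → close Briarlake (overflow 10)
  25÷3 = 8 each, +1 to first 1
Round 4: Ashgrove=28 Dunmere=19 Hollowpine=21 → close Ashgrove (overflow 13)
  28÷2 = 14 each, +1 to first 0
Round 5: Dunmere=33 Hollowpine=35 → close Hollowpine (overflow 24)
  35÷1 = 35 each, +1 to first 0

Closure order: Elkhorn, Greywater, Briarlake, Ashgrove, Hollowpine
Last habitat: Dunmere with 68 animals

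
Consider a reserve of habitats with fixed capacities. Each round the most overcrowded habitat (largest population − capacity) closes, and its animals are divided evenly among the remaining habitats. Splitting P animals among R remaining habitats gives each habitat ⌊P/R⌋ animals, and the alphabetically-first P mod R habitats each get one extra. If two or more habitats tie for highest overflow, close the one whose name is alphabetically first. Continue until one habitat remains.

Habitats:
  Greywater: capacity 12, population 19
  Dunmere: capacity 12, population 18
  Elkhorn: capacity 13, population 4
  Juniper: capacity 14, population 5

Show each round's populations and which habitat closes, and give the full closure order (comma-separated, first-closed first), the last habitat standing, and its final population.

Closure order: Greywater, Dunmere, Elkhorn
Last habitat: Juniper with 46 animals

Round 1: Dunmere=18 Elkhorn=4 Greywater=19 Juniper=5 → close Greywater (overflow 7)
  19÷3 = 6 each, +1 to first 1
Round 2: Dunmere=25 Elkhorn=10 Juniper=11 → close Dunmere (overflow 13)
  25÷2 = 12 each, +1 to first 1
Round 3: Elkhorn=23 Juniper=23 → close Elkhorn (overflow 10)
  23÷1 = 23 each, +1 to first 0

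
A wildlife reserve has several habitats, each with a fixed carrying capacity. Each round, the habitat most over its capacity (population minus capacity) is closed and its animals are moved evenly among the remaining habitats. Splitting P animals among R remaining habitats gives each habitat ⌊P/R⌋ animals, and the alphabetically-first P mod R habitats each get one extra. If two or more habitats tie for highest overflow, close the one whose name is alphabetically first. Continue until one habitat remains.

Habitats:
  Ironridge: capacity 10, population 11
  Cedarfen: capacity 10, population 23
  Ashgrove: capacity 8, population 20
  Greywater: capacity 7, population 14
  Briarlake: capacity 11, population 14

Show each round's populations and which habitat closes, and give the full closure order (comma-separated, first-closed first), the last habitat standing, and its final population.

Round 1: Ashgrove=20 Briarlake=14 Cedarfen=23 Greywater=14 Ironridge=11 → close Cedarfen (overflow 13)
  23÷4 = 5 each, +1 to first 3
Round 2: Ashgrove=26 Briarlake=20 Greywater=20 Ironridge=16 → close Ashgrove (overflow 18)
  26÷3 = 8 each, +1 to first 2
Round 3: Briarlake=29 Greywater=29 Ironridge=24 → close Greywater (overflow 22)
  29÷2 = 14 each, +1 to first 1
Round 4: Briarlake=44 Ironridge=38 → close Briarlake (overflow 33)
  44÷1 = 44 each, +1 to first 0

Closure order: Cedarfen, Ashgrove, Greywater, Briarlake
Last habitat: Ironridge with 82 animals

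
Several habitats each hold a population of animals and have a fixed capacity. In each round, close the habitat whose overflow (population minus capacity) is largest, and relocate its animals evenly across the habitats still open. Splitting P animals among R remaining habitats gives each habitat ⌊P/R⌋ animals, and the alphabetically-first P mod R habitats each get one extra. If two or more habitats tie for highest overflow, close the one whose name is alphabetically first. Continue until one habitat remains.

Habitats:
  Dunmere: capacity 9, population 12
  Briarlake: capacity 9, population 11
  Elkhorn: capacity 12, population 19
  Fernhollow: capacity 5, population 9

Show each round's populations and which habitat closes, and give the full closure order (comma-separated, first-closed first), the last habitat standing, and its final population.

Closure order: Elkhorn, Fernhollow, Briarlake
Last habitat: Dunmere with 51 animals

Round 1: Briarlake=11 Dunmere=12 Elkhorn=19 Fernhollow=9 → close Elkhorn (overflow 7)
  19÷3 = 6 each, +1 to first 1
Round 2: Briarlake=18 Dunmere=18 Fernhollow=15 → close Fernhollow (overflow 10)
  15÷2 = 7 each, +1 to first 1
Round 3: Briarlake=26 Dunmere=25 → close Briarlake (overflow 17)
  26÷1 = 26 each, +1 to first 0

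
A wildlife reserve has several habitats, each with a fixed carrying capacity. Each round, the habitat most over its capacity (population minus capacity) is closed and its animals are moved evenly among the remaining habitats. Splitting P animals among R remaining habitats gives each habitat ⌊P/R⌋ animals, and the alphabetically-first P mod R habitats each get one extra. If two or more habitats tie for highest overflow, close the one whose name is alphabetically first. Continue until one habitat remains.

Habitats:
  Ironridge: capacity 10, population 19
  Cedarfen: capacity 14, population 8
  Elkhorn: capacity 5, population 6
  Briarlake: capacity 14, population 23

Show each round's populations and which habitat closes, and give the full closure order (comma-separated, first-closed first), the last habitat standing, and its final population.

Closure order: Briarlake, Ironridge, Elkhorn
Last habitat: Cedarfen with 56 animals

Round 1: Briarlake=23 Cedarfen=8 Elkhorn=6 Ironridge=19 → close Briarlake (overflow 9)
  23÷3 = 7 each, +1 to first 2
Round 2: Cedarfen=16 Elkhorn=14 Ironridge=26 → close Ironridge (overflow 16)
  26÷2 = 13 each, +1 to first 0
Round 3: Cedarfen=29 Elkhorn=27 → close Elkhorn (overflow 22)
  27÷1 = 27 each, +1 to first 0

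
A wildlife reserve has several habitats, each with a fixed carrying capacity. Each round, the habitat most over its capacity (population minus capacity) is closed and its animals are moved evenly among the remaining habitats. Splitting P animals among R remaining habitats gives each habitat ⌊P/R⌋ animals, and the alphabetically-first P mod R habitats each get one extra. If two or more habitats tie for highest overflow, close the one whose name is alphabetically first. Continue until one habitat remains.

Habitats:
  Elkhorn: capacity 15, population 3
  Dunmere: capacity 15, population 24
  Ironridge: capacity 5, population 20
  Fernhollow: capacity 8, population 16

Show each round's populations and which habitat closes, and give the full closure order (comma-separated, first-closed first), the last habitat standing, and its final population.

Closure order: Ironridge, Dunmere, Fernhollow
Last habitat: Elkhorn with 63 animals

Round 1: Dunmere=24 Elkhorn=3 Fernhollow=16 Ironridge=20 → close Ironridge (overflow 15)
  20÷3 = 6 each, +1 to first 2
Round 2: Dunmere=31 Elkhorn=10 Fernhollow=22 → close Dunmere (overflow 16)
  31÷2 = 15 each, +1 to first 1
Round 3: Elkhorn=26 Fernhollow=37 → close Fernhollow (overflow 29)
  37÷1 = 37 each, +1 to first 0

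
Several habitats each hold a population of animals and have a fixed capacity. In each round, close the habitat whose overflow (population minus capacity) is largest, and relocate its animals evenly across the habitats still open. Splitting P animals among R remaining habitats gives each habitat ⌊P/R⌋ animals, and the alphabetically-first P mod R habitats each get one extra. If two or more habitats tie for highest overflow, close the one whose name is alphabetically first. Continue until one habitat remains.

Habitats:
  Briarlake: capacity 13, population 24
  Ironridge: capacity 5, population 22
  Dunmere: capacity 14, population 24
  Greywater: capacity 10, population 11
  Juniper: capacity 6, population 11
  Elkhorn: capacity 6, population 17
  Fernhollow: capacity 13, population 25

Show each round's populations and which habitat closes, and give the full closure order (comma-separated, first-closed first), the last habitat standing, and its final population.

Closure order: Ironridge, Fernhollow, Briarlake, Elkhorn, Dunmere, Juniper
Last habitat: Greywater with 134 animals

Round 1: Briarlake=24 Dunmere=24 Elkhorn=17 Fernhollow=25 Greywater=11 Ironridge=22 Juniper=11 → close Ironridge (overflow 17)
  22÷6 = 3 each, +1 to first 4
Round 2: Briarlake=28 Dunmere=28 Elkhorn=21 Fernhollow=29 Greywater=14 Juniper=14 → close Fernhollow (overflow 16)
  29÷5 = 5 each, +1 to first 4
Round 3: Briarlake=34 Dunmere=34 Elkhorn=27 Greywater=20 Juniper=19 → close Briarlake (overflow 21)
  34÷4 = 8 each, +1 to first 2
Round 4: Dunmere=43 Elkhorn=36 Greywater=28 Juniper=27 → close Elkhorn (overflow 30)
  36÷3 = 12 each, +1 to first 0
Round 5: Dunmere=55 Greywater=40 Juniper=39 → close Dunmere (overflow 41)
  55÷2 = 27 each, +1 to first 1
Round 6: Greywater=68 Juniper=66 → close Juniper (overflow 60)
  66÷1 = 66 each, +1 to first 0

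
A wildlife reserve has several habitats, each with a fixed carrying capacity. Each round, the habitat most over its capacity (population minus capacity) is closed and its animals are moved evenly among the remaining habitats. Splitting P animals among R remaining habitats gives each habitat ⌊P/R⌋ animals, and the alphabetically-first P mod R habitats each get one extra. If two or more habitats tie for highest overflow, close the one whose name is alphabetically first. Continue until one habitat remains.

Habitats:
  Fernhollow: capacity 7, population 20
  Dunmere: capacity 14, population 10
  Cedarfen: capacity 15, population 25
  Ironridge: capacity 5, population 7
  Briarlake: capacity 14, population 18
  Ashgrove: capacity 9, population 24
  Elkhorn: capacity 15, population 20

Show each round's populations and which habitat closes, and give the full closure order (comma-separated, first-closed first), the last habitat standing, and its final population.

Round 1: Ashgrove=24 Briarlake=18 Cedarfen=25 Dunmere=10 Elkhorn=20 Fernhollow=20 Ironridge=7 → close Ashgrove (overflow 15)
  24÷6 = 4 each, +1 to first 0
Round 2: Briarlake=22 Cedarfen=29 Dunmere=14 Elkhorn=24 Fernhollow=24 Ironridge=11 → close Fernhollow (overflow 17)
  24÷5 = 4 each, +1 to first 4
Round 3: Briarlake=27 Cedarfen=34 Dunmere=19 Elkhorn=29 Ironridge=15 → close Cedarfen (overflow 19)
  34÷4 = 8 each, +1 to first 2
Round 4: Briarlake=36 Dunmere=28 Elkhorn=37 Ironridge=23 → close Briarlake (overflow 22)
  36÷3 = 12 each, +1 to first 0
Round 5: Dunmere=40 Elkhorn=49 Ironridge=35 → close Elkhorn (overflow 34)
  49÷2 = 24 each, +1 to first 1
Round 6: Dunmere=65 Ironridge=59 → close Ironridge (overflow 54)
  59÷1 = 59 each, +1 to first 0

Closure order: Ashgrove, Fernhollow, Cedarfen, Briarlake, Elkhorn, Ironridge
Last habitat: Dunmere with 124 animals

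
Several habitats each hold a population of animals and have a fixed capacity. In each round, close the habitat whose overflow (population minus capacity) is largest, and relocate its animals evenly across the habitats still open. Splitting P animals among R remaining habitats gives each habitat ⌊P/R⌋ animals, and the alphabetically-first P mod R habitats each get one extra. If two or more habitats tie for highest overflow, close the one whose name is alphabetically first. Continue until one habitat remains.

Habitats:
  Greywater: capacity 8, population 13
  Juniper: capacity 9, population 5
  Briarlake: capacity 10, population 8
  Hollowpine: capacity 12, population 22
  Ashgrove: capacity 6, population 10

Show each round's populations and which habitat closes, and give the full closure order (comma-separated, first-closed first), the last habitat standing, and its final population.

Closure order: Hollowpine, Ashgrove, Greywater, Briarlake
Last habitat: Juniper with 58 animals

Round 1: Ashgrove=10 Briarlake=8 Greywater=13 Hollowpine=22 Juniper=5 → close Hollowpine (overflow 10)
  22÷4 = 5 each, +1 to first 2
Round 2: Ashgrove=16 Briarlake=14 Greywater=18 Juniper=10 → close Ashgrove (overflow 10)
  16÷3 = 5 each, +1 to first 1
Round 3: Briarlake=20 Greywater=23 Juniper=15 → close Greywater (overflow 15)
  23÷2 = 11 each, +1 to first 1
Round 4: Briarlake=32 Juniper=26 → close Briarlake (overflow 22)
  32÷1 = 32 each, +1 to first 0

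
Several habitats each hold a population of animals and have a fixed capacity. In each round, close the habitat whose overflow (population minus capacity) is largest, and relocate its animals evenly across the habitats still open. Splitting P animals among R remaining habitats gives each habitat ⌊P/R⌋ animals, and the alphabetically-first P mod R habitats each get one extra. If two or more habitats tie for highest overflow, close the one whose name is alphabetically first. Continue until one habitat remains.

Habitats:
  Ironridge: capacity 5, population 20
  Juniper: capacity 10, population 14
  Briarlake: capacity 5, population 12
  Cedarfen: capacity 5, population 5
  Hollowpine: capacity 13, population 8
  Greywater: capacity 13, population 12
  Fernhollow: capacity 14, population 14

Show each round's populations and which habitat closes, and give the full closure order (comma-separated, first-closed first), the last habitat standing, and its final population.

Round 1: Briarlake=12 Cedarfen=5 Fernhollow=14 Greywater=12 Hollowpine=8 Ironridge=20 Juniper=14 → close Ironridge (overflow 15)
  20÷6 = 3 each, +1 to first 2
Round 2: Briarlake=16 Cedarfen=9 Fernhollow=17 Greywater=15 Hollowpine=11 Juniper=17 → close Briarlake (overflow 11)
  16÷5 = 3 each, +1 to first 1
Round 3: Cedarfen=13 Fernhollow=20 Greywater=18 Hollowpine=14 Juniper=20 → close Juniper (overflow 10)
  20÷4 = 5 each, +1 to first 0
Round 4: Cedarfen=18 Fernhollow=25 Greywater=23 Hollowpine=19 → close Cedarfen (overflow 13)
  18÷3 = 6 each, +1 to first 0
Round 5: Fernhollow=31 Greywater=29 Hollowpine=25 → close Fernhollow (overflow 17)
  31÷2 = 15 each, +1 to first 1
Round 6: Greywater=45 Hollowpine=40 → close Greywater (overflow 32)
  45÷1 = 45 each, +1 to first 0

Closure order: Ironridge, Briarlake, Juniper, Cedarfen, Fernhollow, Greywater
Last habitat: Hollowpine with 85 animals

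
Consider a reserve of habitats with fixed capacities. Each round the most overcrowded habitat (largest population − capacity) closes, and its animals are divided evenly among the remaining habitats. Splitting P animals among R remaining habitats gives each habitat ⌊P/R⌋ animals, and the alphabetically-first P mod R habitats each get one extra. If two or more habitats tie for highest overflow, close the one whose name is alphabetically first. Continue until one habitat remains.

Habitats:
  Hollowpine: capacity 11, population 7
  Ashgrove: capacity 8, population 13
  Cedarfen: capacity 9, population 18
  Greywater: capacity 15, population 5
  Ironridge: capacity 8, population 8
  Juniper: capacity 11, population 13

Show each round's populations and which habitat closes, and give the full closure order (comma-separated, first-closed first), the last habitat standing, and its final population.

Closure order: Cedarfen, Ashgrove, Juniper, Ironridge, Hollowpine
Last habitat: Greywater with 64 animals

Round 1: Ashgrove=13 Cedarfen=18 Greywater=5 Hollowpine=7 Ironridge=8 Juniper=13 → close Cedarfen (overflow 9)
  18÷5 = 3 each, +1 to first 3
Round 2: Ashgrove=17 Greywater=9 Hollowpine=11 Ironridge=11 Juniper=16 → close Ashgrove (overflow 9)
  17÷4 = 4 each, +1 to first 1
Round 3: Greywater=14 Hollowpine=15 Ironridge=15 Juniper=20 → close Juniper (overflow 9)
  20÷3 = 6 each, +1 to first 2
Round 4: Greywater=21 Hollowpine=22 Ironridge=21 → close Ironridge (overflow 13)
  21÷2 = 10 each, +1 to first 1
Round 5: Greywater=32 Hollowpine=32 → close Hollowpine (overflow 21)
  32÷1 = 32 each, +1 to first 0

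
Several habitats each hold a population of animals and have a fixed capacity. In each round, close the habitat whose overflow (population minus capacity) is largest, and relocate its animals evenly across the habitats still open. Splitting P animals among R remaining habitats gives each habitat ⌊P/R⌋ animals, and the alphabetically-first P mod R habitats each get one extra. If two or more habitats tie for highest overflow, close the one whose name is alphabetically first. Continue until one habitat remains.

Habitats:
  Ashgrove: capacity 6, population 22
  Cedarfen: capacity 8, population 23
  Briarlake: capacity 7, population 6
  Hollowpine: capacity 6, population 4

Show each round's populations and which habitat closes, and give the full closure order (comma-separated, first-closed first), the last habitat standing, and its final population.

Round 1: Ashgrove=22 Briarlake=6 Cedarfen=23 Hollowpine=4 → close Ashgrove (overflow 16)
  22÷3 = 7 each, +1 to first 1
Round 2: Briarlake=14 Cedarfen=30 Hollowpine=11 → close Cedarfen (overflow 22)
  30÷2 = 15 each, +1 to first 0
Round 3: Briarlake=29 Hollowpine=26 → close Briarlake (overflow 22)
  29÷1 = 29 each, +1 to first 0

Closure order: Ashgrove, Cedarfen, Briarlake
Last habitat: Hollowpine with 55 animals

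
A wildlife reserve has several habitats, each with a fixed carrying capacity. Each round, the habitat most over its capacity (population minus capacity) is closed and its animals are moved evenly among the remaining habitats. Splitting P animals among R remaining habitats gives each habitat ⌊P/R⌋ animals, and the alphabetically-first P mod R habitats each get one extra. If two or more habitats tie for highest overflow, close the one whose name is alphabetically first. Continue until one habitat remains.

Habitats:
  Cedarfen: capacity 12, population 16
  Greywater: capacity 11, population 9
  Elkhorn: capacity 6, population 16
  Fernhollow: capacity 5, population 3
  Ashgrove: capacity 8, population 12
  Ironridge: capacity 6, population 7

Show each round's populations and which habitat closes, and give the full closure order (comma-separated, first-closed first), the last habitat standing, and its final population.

Round 1: Ashgrove=12 Cedarfen=16 Elkhorn=16 Fernhollow=3 Greywater=9 Ironridge=7 → close Elkhorn (overflow 10)
  16÷5 = 3 each, +1 to first 1
Round 2: Ashgrove=16 Cedarfen=19 Fernhollow=6 Greywater=12 Ironridge=10 → close Ashgrove (overflow 8)
  16÷4 = 4 each, +1 to first 0
Round 3: Cedarfen=23 Fernhollow=10 Greywater=16 Ironridge=14 → close Cedarfen (overflow 11)
  23÷3 = 7 each, +1 to first 2
Round 4: Fernhollow=18 Greywater=24 Ironridge=21 → close Ironridge (overflow 15)
  21÷2 = 10 each, +1 to first 1
Round 5: Fernhollow=29 Greywater=34 → close Fernhollow (overflow 24)
  29÷1 = 29 each, +1 to first 0

Closure order: Elkhorn, Ashgrove, Cedarfen, Ironridge, Fernhollow
Last habitat: Greywater with 63 animals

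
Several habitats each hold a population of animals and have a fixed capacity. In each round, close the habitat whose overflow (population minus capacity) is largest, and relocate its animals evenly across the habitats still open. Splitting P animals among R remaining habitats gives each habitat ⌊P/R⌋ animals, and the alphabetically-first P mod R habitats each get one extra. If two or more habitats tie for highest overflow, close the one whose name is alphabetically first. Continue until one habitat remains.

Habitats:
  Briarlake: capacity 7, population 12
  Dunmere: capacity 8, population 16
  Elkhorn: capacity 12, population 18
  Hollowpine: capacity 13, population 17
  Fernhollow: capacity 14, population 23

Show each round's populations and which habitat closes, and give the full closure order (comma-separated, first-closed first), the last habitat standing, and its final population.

Round 1: Briarlake=12 Dunmere=16 Elkhorn=18 Fernhollow=23 Hollowpine=17 → close Fernhollow (overflow 9)
  23÷4 = 5 each, +1 to first 3
Round 2: Briarlake=18 Dunmere=22 Elkhorn=24 Hollowpine=22 → close Dunmere (overflow 14)
  22÷3 = 7 each, +1 to first 1
Round 3: Briarlake=26 Elkhorn=31 Hollowpine=29 → close Briarlake (overflow 19)
  26÷2 = 13 each, +1 to first 0
Round 4: Elkhorn=44 Hollowpine=42 → close Elkhorn (overflow 32)
  44÷1 = 44 each, +1 to first 0

Closure order: Fernhollow, Dunmere, Briarlake, Elkhorn
Last habitat: Hollowpine with 86 animals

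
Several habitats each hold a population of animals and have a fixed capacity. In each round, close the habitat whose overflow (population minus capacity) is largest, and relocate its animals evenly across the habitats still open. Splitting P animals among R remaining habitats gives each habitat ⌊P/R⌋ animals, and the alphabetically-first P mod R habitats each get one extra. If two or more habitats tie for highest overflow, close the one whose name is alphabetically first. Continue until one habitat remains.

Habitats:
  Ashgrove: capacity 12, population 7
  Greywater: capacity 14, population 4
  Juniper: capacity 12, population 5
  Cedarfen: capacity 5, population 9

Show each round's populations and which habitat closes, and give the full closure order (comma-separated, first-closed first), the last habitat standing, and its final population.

Round 1: Ashgrove=7 Cedarfen=9 Greywater=4 Juniper=5 → close Cedarfen (overflow 4)
  9÷3 = 3 each, +1 to first 0
Round 2: Ashgrove=10 Greywater=7 Juniper=8 → close Ashgrove (overflow -2)
  10÷2 = 5 each, +1 to first 0
Round 3: Greywater=12 Juniper=13 → close Juniper (overflow 1)
  13÷1 = 13 each, +1 to first 0

Closure order: Cedarfen, Ashgrove, Juniper
Last habitat: Greywater with 25 animals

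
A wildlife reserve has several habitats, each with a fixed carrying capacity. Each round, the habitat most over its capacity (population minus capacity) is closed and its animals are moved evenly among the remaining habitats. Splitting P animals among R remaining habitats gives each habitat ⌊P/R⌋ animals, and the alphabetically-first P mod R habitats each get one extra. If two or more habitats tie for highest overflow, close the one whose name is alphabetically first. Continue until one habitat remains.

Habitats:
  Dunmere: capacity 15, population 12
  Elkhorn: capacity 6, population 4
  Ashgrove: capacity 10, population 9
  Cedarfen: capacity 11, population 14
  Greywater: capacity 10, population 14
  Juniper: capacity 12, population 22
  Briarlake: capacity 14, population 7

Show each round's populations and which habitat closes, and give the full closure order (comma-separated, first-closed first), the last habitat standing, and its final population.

Closure order: Juniper, Cedarfen, Greywater, Ashgrove, Dunmere, Elkhorn
Last habitat: Briarlake with 82 animals

Round 1: Ashgrove=9 Briarlake=7 Cedarfen=14 Dunmere=12 Elkhorn=4 Greywater=14 Juniper=22 → close Juniper (overflow 10)
  22÷6 = 3 each, +1 to first 4
Round 2: Ashgrove=13 Briarlake=11 Cedarfen=18 Dunmere=16 Elkhorn=7 Greywater=17 → close Cedarfen (overflow 7)
  18÷5 = 3 each, +1 to first 3
Round 3: Ashgrove=17 Briarlake=15 Dunmere=20 Elkhorn=10 Greywater=20 → close Greywater (overflow 10)
  20÷4 = 5 each, +1 to first 0
Round 4: Ashgrove=22 Briarlake=20 Dunmere=25 Elkhorn=15 → close Ashgrove (overflow 12)
  22÷3 = 7 each, +1 to first 1
Round 5: Briarlake=28 Dunmere=32 Elkhorn=22 → close Dunmere (overflow 17)
  32÷2 = 16 each, +1 to first 0
Round 6: Briarlake=44 Elkhorn=38 → close Elkhorn (overflow 32)
  38÷1 = 38 each, +1 to first 0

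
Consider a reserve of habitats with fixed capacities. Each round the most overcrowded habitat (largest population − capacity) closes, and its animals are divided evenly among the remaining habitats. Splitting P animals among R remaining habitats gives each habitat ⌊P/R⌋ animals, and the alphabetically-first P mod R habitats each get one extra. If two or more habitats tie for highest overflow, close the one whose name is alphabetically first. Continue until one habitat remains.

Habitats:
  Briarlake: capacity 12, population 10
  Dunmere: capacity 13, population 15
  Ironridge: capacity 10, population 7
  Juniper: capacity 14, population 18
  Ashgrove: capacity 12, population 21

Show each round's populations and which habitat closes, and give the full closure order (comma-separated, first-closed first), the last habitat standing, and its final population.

Round 1: Ashgrove=21 Briarlake=10 Dunmere=15 Ironridge=7 Juniper=18 → close Ashgrove (overflow 9)
  21÷4 = 5 each, +1 to first 1
Round 2: Briarlake=16 Dunmere=20 Ironridge=12 Juniper=23 → close Juniper (overflow 9)
  23÷3 = 7 each, +1 to first 2
Round 3: Briarlake=24 Dunmere=28 Ironridge=19 → close Dunmere (overflow 15)
  28÷2 = 14 each, +1 to first 0
Round 4: Briarlake=38 Ironridge=33 → close Briarlake (overflow 26)
  38÷1 = 38 each, +1 to first 0

Closure order: Ashgrove, Juniper, Dunmere, Briarlake
Last habitat: Ironridge with 71 animals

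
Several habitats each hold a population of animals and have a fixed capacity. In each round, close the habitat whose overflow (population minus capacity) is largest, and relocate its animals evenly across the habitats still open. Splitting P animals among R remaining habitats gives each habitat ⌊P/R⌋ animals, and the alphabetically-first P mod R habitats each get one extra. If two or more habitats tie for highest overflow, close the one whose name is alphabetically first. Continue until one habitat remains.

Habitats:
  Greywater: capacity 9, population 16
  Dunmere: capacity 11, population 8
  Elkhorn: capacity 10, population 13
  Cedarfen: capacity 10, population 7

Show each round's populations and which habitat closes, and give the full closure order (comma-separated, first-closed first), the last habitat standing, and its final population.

Round 1: Cedarfen=7 Dunmere=8 Elkhorn=13 Greywater=16 → close Greywater (overflow 7)
  16÷3 = 5 each, +1 to first 1
Round 2: Cedarfen=13 Dunmere=13 Elkhorn=18 → close Elkhorn (overflow 8)
  18÷2 = 9 each, +1 to first 0
Round 3: Cedarfen=22 Dunmere=22 → close Cedarfen (overflow 12)
  22÷1 = 22 each, +1 to first 0

Closure order: Greywater, Elkhorn, Cedarfen
Last habitat: Dunmere with 44 animals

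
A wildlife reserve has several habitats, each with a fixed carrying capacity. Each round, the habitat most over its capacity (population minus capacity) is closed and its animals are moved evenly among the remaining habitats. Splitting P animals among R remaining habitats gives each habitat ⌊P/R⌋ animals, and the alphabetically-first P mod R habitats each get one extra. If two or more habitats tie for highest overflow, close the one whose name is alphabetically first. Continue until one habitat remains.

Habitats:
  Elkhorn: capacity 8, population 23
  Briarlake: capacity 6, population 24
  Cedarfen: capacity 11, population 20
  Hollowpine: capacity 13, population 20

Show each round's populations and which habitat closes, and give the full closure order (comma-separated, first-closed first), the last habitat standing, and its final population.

Closure order: Briarlake, Elkhorn, Cedarfen
Last habitat: Hollowpine with 87 animals

Round 1: Briarlake=24 Cedarfen=20 Elkhorn=23 Hollowpine=20 → close Briarlake (overflow 18)
  24÷3 = 8 each, +1 to first 0
Round 2: Cedarfen=28 Elkhorn=31 Hollowpine=28 → close Elkhorn (overflow 23)
  31÷2 = 15 each, +1 to first 1
Round 3: Cedarfen=44 Hollowpine=43 → close Cedarfen (overflow 33)
  44÷1 = 44 each, +1 to first 0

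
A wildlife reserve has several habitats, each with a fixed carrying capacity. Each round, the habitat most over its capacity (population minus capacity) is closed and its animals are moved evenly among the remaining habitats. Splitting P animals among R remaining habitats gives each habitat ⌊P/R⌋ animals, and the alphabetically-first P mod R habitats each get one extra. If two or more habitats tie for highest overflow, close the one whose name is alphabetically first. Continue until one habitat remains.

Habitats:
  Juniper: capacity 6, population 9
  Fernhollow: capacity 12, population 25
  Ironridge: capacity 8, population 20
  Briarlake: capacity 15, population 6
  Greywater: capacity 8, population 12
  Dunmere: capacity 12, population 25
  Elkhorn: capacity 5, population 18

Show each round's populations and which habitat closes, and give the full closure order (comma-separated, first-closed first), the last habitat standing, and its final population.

Round 1: Briarlake=6 Dunmere=25 Elkhorn=18 Fernhollow=25 Greywater=12 Ironridge=20 Juniper=9 → close Dunmere (overflow 13)
  25÷6 = 4 each, +1 to first 1
Round 2: Briarlake=11 Elkhorn=22 Fernhollow=29 Greywater=16 Ironridge=24 Juniper=13 → close Elkhorn (overflow 17)
  22÷5 = 4 each, +1 to first 2
Round 3: Briarlake=16 Fernhollow=34 Greywater=20 Ironridge=28 Juniper=17 → close Fernhollow (overflow 22)
  34÷4 = 8 each, +1 to first 2
Round 4: Briarlake=25 Greywater=29 Ironridge=36 Juniper=25 → close Ironridge (overflow 28)
  36÷3 = 12 each, +1 to first 0
Round 5: Briarlake=37 Greywater=41 Juniper=37 → close Greywater (overflow 33)
  41÷2 = 20 each, +1 to first 1
Round 6: Briarlake=58 Juniper=57 → close Juniper (overflow 51)
  57÷1 = 57 each, +1 to first 0

Closure order: Dunmere, Elkhorn, Fernhollow, Ironridge, Greywater, Juniper
Last habitat: Briarlake with 115 animals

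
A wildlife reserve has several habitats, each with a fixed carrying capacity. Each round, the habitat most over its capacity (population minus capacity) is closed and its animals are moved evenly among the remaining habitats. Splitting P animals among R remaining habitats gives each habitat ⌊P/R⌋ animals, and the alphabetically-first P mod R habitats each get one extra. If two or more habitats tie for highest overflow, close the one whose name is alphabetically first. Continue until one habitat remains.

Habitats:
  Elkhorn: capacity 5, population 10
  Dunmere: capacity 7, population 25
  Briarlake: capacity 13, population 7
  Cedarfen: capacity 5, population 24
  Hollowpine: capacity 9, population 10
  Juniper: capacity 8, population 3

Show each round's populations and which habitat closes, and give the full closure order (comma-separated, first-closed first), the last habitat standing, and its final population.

Closure order: Cedarfen, Dunmere, Elkhorn, Hollowpine, Briarlake
Last habitat: Juniper with 79 animals

Round 1: Briarlake=7 Cedarfen=24 Dunmere=25 Elkhorn=10 Hollowpine=10 Juniper=3 → close Cedarfen (overflow 19)
  24÷5 = 4 each, +1 to first 4
Round 2: Briarlake=12 Dunmere=30 Elkhorn=15 Hollowpine=15 Juniper=7 → close Dunmere (overflow 23)
  30÷4 = 7 each, +1 to first 2
Round 3: Briarlake=20 Elkhorn=23 Hollowpine=22 Juniper=14 → close Elkhorn (overflow 18)
  23÷3 = 7 each, +1 to first 2
Round 4: Briarlake=28 Hollowpine=30 Juniper=21 → close Hollowpine (overflow 21)
  30÷2 = 15 each, +1 to first 0
Round 5: Briarlake=43 Juniper=36 → close Briarlake (overflow 30)
  43÷1 = 43 each, +1 to first 0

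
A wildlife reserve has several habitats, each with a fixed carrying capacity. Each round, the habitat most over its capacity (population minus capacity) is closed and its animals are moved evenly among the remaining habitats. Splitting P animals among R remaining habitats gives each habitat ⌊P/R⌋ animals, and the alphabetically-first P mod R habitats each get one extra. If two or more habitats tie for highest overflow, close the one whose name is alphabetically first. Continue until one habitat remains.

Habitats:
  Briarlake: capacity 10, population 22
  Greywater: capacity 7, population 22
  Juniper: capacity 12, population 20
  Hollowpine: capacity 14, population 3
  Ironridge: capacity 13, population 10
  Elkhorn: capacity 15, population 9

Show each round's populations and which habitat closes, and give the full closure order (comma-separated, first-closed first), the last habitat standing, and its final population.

Closure order: Greywater, Briarlake, Juniper, Ironridge, Elkhorn
Last habitat: Hollowpine with 86 animals

Round 1: Briarlake=22 Elkhorn=9 Greywater=22 Hollowpine=3 Ironridge=10 Juniper=20 → close Greywater (overflow 15)
  22÷5 = 4 each, +1 to first 2
Round 2: Briarlake=27 Elkhorn=14 Hollowpine=7 Ironridge=14 Juniper=24 → close Briarlake (overflow 17)
  27÷4 = 6 each, +1 to first 3
Round 3: Elkhorn=21 Hollowpine=14 Ironridge=21 Juniper=30 → close Juniper (overflow 18)
  30÷3 = 10 each, +1 to first 0
Round 4: Elkhorn=31 Hollowpine=24 Ironridge=31 → close Ironridge (overflow 18)
  31÷2 = 15 each, +1 to first 1
Round 5: Elkhorn=47 Hollowpine=39 → close Elkhorn (overflow 32)
  47÷1 = 47 each, +1 to first 0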